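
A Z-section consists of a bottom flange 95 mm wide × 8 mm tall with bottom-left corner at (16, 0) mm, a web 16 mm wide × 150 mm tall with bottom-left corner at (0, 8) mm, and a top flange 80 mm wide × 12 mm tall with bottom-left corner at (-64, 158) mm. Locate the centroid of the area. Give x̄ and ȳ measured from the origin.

bottom flange: A = 95 × 8 = 760.00, centroid at (63.50, 4.00).
web: A = 16 × 150 = 2400.00, centroid at (8.00, 83.00).
top flange: A = 80 × 12 = 960.00, centroid at (-24.00, 164.00).
ΣA = 4120.00 mm²
ΣAx̄ = (760.00)(63.50) + (2400.00)(8.00) + (960.00)(-24.00) = 44420.00 mm³
ΣAȳ = (760.00)(4.00) + (2400.00)(83.00) + (960.00)(164.00) = 359680.00 mm³
x̄ = 44420.00 / 4120.00 = 10.78 mm
ȳ = 359680.00 / 4120.00 = 87.30 mm

x̄ = 10.78 mm, ȳ = 87.30 mm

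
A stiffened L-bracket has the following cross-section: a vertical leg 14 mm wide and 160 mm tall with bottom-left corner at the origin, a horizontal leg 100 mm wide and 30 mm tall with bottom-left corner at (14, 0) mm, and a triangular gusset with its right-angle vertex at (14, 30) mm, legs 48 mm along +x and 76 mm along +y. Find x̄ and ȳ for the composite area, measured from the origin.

x̄ = 37.15 mm, ȳ = 46.03 mm

Part | A | x̄ᵢ | ȳᵢ | A·x̄ᵢ | A·ȳᵢ
vertical leg | 2240.00 | 7.00 | 80.00 | 15680.00 | 179200.00
horizontal leg | 3000.00 | 64.00 | 15.00 | 192000.00 | 45000.00
gusset | 1824.00 | 30.00 | 55.33 | 54720.00 | 100928.00
Σ | 7064.00 |  |  | 262400.00 | 325128.00
x̄ = 262400.00 / 7064.00 = 37.15 mm
ȳ = 325128.00 / 7064.00 = 46.03 mm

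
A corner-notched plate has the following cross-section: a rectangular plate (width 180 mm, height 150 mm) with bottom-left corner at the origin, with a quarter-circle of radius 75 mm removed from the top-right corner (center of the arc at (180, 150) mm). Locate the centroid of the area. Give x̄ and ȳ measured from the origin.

x̄ = 78.62 mm, ȳ = 66.55 mm

plate: A = 180 × 150 = 27000.00, centroid at (90.00, 75.00).
removed quarter-circle: A = −¼π·75² = -4417.86, centroid at (148.17, 118.17).
ΣA = 22582.14 mm²
ΣAx̄ = (27000.00)(90.00) + (-4417.86)(148.17) = 1775409.36 mm³
ΣAȳ = (27000.00)(75.00) + (-4417.86)(118.17) = 1502945.30 mm³
x̄ = 1775409.36 / 22582.14 = 78.62 mm
ȳ = 1502945.30 / 22582.14 = 66.55 mm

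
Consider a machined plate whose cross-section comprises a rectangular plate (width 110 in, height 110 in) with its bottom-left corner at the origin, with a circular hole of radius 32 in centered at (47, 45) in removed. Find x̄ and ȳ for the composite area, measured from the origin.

x̄ = 57.90 in, ȳ = 58.62 in

Part | A | x̄ᵢ | ȳᵢ | A·x̄ᵢ | A·ȳᵢ
plate | 12100.00 | 55.00 | 55.00 | 665500.00 | 665500.00
hole | -3216.99 | 47.00 | 45.00 | -151198.57 | -144764.59
Σ | 8883.01 |  |  | 514301.43 | 520735.41
x̄ = 514301.43 / 8883.01 = 57.90 in
ȳ = 520735.41 / 8883.01 = 58.62 in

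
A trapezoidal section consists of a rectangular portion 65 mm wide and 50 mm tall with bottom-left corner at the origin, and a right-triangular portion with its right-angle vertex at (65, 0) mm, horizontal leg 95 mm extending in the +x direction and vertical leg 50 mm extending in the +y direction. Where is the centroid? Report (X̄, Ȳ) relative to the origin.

rectangular portion: A = 65 × 50 = 3250.00, centroid at (32.50, 25.00).
triangular portion: A = ½·95·50 = 2375.00, centroid at (96.67, 16.67).
ΣA = 5625.00 mm²
ΣAX̄ = (3250.00)(32.50) + (2375.00)(96.67) = 335208.33 mm³
ΣAȲ = (3250.00)(25.00) + (2375.00)(16.67) = 120833.33 mm³
X̄ = 335208.33 / 5625.00 = 59.59 mm
Ȳ = 120833.33 / 5625.00 = 21.48 mm

X̄ = 59.59 mm, Ȳ = 21.48 mm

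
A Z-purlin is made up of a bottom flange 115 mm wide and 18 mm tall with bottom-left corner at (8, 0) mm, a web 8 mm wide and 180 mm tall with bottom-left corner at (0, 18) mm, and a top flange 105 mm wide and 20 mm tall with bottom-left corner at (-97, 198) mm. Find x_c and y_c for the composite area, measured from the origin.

x_c = 8.54 mm, y_c = 108.90 mm

bottom flange: A = 115 × 18 = 2070.00, centroid at (65.50, 9.00).
web: A = 8 × 180 = 1440.00, centroid at (4.00, 108.00).
top flange: A = 105 × 20 = 2100.00, centroid at (-44.50, 208.00).
ΣA = 5610.00 mm²
ΣAx_c = (2070.00)(65.50) + (1440.00)(4.00) + (2100.00)(-44.50) = 47895.00 mm³
ΣAy_c = (2070.00)(9.00) + (1440.00)(108.00) + (2100.00)(208.00) = 610950.00 mm³
x_c = 47895.00 / 5610.00 = 8.54 mm
y_c = 610950.00 / 5610.00 = 108.90 mm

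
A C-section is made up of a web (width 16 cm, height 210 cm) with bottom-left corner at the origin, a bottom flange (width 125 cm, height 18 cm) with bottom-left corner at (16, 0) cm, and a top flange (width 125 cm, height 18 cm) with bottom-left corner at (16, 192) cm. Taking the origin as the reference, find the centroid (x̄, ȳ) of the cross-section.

x̄ = 48.36 cm, ȳ = 105.00 cm

web: A = 16 × 210 = 3360.00, centroid at (8.00, 105.00).
bottom flange: A = 125 × 18 = 2250.00, centroid at (78.50, 9.00).
top flange: A = 125 × 18 = 2250.00, centroid at (78.50, 201.00).
ΣA = 7860.00 cm²
ΣAx̄ = (3360.00)(8.00) + (2250.00)(78.50) + (2250.00)(78.50) = 380130.00 cm³
ΣAȳ = (3360.00)(105.00) + (2250.00)(9.00) + (2250.00)(201.00) = 825300.00 cm³
x̄ = 380130.00 / 7860.00 = 48.36 cm
ȳ = 825300.00 / 7860.00 = 105.00 cm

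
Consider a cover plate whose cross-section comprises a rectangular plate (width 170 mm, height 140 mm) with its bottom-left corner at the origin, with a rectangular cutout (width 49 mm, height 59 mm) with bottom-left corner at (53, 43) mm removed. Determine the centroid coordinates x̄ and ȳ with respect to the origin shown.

x̄ = 86.04 mm, ȳ = 69.65 mm

plate: A = 170 × 140 = 23800.00, centroid at (85.00, 70.00).
hole: A = −(49 × 59) = -2891.00, centroid at (77.50, 72.50).
ΣA = 20909.00 mm², ΣAx̄ = 1798947.50 mm³, ΣAȳ = 1456402.50 mm³.
x̄ = 1798947.50/20909.00 = 86.04 mm; ȳ = 1456402.50/20909.00 = 69.65 mm.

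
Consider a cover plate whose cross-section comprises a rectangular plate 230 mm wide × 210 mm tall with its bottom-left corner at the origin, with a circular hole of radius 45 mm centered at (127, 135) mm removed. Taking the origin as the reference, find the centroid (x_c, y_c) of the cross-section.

x_c = 113.18 mm, y_c = 100.45 mm

plate: A = 230 × 210 = 48300.00, centroid at (115.00, 105.00).
hole: A = −π·45² = -6361.73, centroid at (127.00, 135.00).
ΣA = 41938.27 mm²
ΣAx_c = (48300.00)(115.00) + (-6361.73)(127.00) = 4746560.91 mm³
ΣAy_c = (48300.00)(105.00) + (-6361.73)(135.00) = 4212667.11 mm³
x_c = 4746560.91 / 41938.27 = 113.18 mm
y_c = 4212667.11 / 41938.27 = 100.45 mm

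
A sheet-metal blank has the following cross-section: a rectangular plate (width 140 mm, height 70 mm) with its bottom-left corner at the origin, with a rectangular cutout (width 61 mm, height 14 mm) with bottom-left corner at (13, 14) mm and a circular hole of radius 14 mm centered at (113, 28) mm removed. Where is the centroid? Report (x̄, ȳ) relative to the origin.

plate: A = 140 × 70 = 9800.00, centroid at (70.00, 35.00).
hole 1: A = −(61 × 14) = -854.00, centroid at (43.50, 21.00).
hole 2: A = −π·14² = -615.75, centroid at (113.00, 28.00).
ΣA = 8330.25 mm², ΣAx̄ = 579271.01 mm³, ΣAȳ = 307824.94 mm³.
x̄ = 579271.01/8330.25 = 69.54 mm; ȳ = 307824.94/8330.25 = 36.95 mm.

x̄ = 69.54 mm, ȳ = 36.95 mm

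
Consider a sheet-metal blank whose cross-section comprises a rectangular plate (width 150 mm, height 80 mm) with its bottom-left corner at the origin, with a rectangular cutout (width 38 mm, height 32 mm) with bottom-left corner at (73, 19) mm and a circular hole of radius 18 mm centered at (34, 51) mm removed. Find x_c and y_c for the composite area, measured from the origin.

plate: A = 150 × 80 = 12000.00, centroid at (75.00, 40.00).
hole 1: A = −(38 × 32) = -1216.00, centroid at (92.00, 35.00).
hole 2: A = −π·18² = -1017.88, centroid at (34.00, 51.00).
ΣA = 9766.12 mm², ΣAx_c = 753520.22 mm³, ΣAy_c = 385528.32 mm³.
x_c = 753520.22/9766.12 = 77.16 mm; y_c = 385528.32/9766.12 = 39.48 mm.

x_c = 77.16 mm, y_c = 39.48 mm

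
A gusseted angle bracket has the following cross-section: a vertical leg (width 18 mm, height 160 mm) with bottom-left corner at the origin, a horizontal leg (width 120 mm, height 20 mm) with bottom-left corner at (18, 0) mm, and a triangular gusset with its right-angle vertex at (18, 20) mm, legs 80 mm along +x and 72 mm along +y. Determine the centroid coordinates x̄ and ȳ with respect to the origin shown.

x̄ = 41.88 mm, ȳ = 46.71 mm

Part | A | x̄ᵢ | ȳᵢ | A·x̄ᵢ | A·ȳᵢ
vertical leg | 2880.00 | 9.00 | 80.00 | 25920.00 | 230400.00
horizontal leg | 2400.00 | 78.00 | 10.00 | 187200.00 | 24000.00
gusset | 2880.00 | 44.67 | 44.00 | 128640.00 | 126720.00
Σ | 8160.00 |  |  | 341760.00 | 381120.00
x̄ = 341760.00 / 8160.00 = 41.88 mm
ȳ = 381120.00 / 8160.00 = 46.71 mm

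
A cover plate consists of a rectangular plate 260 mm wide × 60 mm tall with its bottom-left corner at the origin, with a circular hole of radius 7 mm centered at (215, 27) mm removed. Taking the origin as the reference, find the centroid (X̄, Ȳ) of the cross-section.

X̄ = 129.15 mm, Ȳ = 30.03 mm

plate: A = 260 × 60 = 15600.00, centroid at (130.00, 30.00).
hole: A = −π·7² = -153.94, centroid at (215.00, 27.00).
ΣA = 15446.06 mm²
ΣAX̄ = (15600.00)(130.00) + (-153.94)(215.00) = 1994903.32 mm³
ΣAȲ = (15600.00)(30.00) + (-153.94)(27.00) = 463843.67 mm³
X̄ = 1994903.32 / 15446.06 = 129.15 mm
Ȳ = 463843.67 / 15446.06 = 30.03 mm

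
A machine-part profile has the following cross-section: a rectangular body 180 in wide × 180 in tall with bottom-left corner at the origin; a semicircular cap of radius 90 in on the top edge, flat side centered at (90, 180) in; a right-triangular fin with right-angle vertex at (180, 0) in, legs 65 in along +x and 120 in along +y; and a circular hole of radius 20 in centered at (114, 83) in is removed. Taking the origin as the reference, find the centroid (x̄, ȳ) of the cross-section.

x̄ = 98.49 in, ȳ = 120.25 in

rectangular body: A = 180 × 180 = 32400.00, centroid at (90.00, 90.00).
semicircular top: A = ½π·90² = 12723.45, centroid at (90.00, 218.20).
triangular fin: A = ½·65·120 = 3900.00, centroid at (201.67, 40.00).
hole: A = −π·20² = -1256.64, centroid at (114.00, 83.00).
ΣA = 47766.81 in²
ΣAx̄ = (32400.00)(90.00) + (12723.45)(90.00) + (3900.00)(201.67) + (-1256.64)(114.00) = 4704353.90 in³
ΣAȳ = (32400.00)(90.00) + (12723.45)(218.20) + (3900.00)(40.00) + (-1256.64)(83.00) = 5743920.17 in³
x̄ = 4704353.90 / 47766.81 = 98.49 in
ȳ = 5743920.17 / 47766.81 = 120.25 in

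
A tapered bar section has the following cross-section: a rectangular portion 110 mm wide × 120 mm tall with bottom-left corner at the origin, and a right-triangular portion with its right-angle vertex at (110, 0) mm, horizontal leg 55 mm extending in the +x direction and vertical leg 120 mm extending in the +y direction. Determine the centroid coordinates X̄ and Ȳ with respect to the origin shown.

X̄ = 69.67 mm, Ȳ = 56.00 mm

rectangular portion: A = 110 × 120 = 13200.00, centroid at (55.00, 60.00).
triangular portion: A = ½·55·120 = 3300.00, centroid at (128.33, 40.00).
ΣA = 16500.00 mm², ΣAX̄ = 1149500.00 mm³, ΣAȲ = 924000.00 mm³.
X̄ = 1149500.00/16500.00 = 69.67 mm; Ȳ = 924000.00/16500.00 = 56.00 mm.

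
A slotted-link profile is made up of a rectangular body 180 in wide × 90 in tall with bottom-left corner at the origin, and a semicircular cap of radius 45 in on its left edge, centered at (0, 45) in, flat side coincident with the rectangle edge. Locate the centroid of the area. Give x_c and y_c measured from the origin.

x_c = 72.09 in, y_c = 45.00 in

rectangular body: A = 180 × 90 = 16200.00, centroid at (90.00, 45.00).
semicircular end: A = ½π·45² = 3180.86, centroid at (-19.10, 45.00).
ΣA = 19380.86 in²
ΣAx_c = (16200.00)(90.00) + (3180.86)(-19.10) = 1397250.00 in³
ΣAy_c = (16200.00)(45.00) + (3180.86)(45.00) = 872138.82 in³
x_c = 1397250.00 / 19380.86 = 72.09 in
y_c = 872138.82 / 19380.86 = 45.00 in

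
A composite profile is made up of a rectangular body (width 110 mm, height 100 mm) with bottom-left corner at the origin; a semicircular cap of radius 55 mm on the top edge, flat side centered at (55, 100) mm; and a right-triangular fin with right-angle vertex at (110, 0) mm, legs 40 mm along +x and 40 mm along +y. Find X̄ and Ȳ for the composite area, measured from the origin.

X̄ = 58.30 mm, Ȳ = 69.28 mm

rectangular body: A = 110 × 100 = 11000.00, centroid at (55.00, 50.00).
semicircular top: A = ½π·55² = 4751.66, centroid at (55.00, 123.34).
triangular fin: A = ½·40·40 = 800.00, centroid at (123.33, 13.33).
ΣA = 16551.66 mm²
ΣAX̄ = (11000.00)(55.00) + (4751.66)(55.00) + (800.00)(123.33) = 965007.91 mm³
ΣAȲ = (11000.00)(50.00) + (4751.66)(123.34) + (800.00)(13.33) = 1146749.22 mm³
X̄ = 965007.91 / 16551.66 = 58.30 mm
Ȳ = 1146749.22 / 16551.66 = 69.28 mm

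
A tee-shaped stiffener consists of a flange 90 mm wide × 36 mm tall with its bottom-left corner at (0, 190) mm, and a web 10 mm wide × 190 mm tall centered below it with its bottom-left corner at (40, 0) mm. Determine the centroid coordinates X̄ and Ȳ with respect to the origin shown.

web: A = 10 × 190 = 1900.00, centroid at (45.00, 95.00).
flange: A = 90 × 36 = 3240.00, centroid at (45.00, 208.00).
ΣA = 5140.00 mm²
ΣAX̄ = (1900.00)(45.00) + (3240.00)(45.00) = 231300.00 mm³
ΣAȲ = (1900.00)(95.00) + (3240.00)(208.00) = 854420.00 mm³
X̄ = 231300.00 / 5140.00 = 45.00 mm
Ȳ = 854420.00 / 5140.00 = 166.23 mm

X̄ = 45.00 mm, Ȳ = 166.23 mm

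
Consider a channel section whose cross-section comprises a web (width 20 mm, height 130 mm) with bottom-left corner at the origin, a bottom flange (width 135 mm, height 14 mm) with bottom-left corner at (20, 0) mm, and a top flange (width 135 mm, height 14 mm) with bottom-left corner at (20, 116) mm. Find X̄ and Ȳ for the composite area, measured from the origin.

web: A = 20 × 130 = 2600.00, centroid at (10.00, 65.00).
bottom flange: A = 135 × 14 = 1890.00, centroid at (87.50, 7.00).
top flange: A = 135 × 14 = 1890.00, centroid at (87.50, 123.00).
ΣA = 6380.00 mm², ΣAX̄ = 356750.00 mm³, ΣAȲ = 414700.00 mm³.
X̄ = 356750.00/6380.00 = 55.92 mm; Ȳ = 414700.00/6380.00 = 65.00 mm.

X̄ = 55.92 mm, Ȳ = 65.00 mm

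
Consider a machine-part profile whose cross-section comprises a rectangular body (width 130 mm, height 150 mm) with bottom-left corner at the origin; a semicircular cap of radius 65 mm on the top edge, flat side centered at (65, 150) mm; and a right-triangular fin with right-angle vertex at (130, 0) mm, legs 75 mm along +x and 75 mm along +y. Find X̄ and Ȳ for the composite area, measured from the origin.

rectangular body: A = 130 × 150 = 19500.00, centroid at (65.00, 75.00).
semicircular top: A = ½π·65² = 6636.61, centroid at (65.00, 177.59).
triangular fin: A = ½·75·75 = 2812.50, centroid at (155.00, 25.00).
ΣA = 28949.11 mm²
ΣAX̄ = (19500.00)(65.00) + (6636.61)(65.00) + (2812.50)(155.00) = 2134817.44 mm³
ΣAȲ = (19500.00)(75.00) + (6636.61)(177.59) + (2812.50)(25.00) = 2711388.01 mm³
X̄ = 2134817.44 / 28949.11 = 73.74 mm
Ȳ = 2711388.01 / 28949.11 = 93.66 mm

X̄ = 73.74 mm, Ȳ = 93.66 mm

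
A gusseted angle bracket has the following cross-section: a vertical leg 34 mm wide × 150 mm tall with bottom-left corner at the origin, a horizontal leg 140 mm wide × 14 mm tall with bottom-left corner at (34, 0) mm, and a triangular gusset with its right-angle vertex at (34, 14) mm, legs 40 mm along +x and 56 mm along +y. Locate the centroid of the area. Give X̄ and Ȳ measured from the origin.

vertical leg: A = 34 × 150 = 5100.00, centroid at (17.00, 75.00).
horizontal leg: A = 140 × 14 = 1960.00, centroid at (104.00, 7.00).
gusset: A = ½·40·56 = 1120.00, centroid at (47.33, 32.67).
ΣA = 8180.00 mm², ΣAX̄ = 343553.33 mm³, ΣAȲ = 432806.67 mm³.
X̄ = 343553.33/8180.00 = 42.00 mm; Ȳ = 432806.67/8180.00 = 52.91 mm.

X̄ = 42.00 mm, Ȳ = 52.91 mm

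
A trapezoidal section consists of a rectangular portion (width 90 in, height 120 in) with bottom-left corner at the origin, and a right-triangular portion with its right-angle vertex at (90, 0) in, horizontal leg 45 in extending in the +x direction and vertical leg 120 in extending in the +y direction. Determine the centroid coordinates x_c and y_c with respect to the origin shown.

x_c = 57.00 in, y_c = 56.00 in

Part | A | x̄ᵢ | ȳᵢ | A·x̄ᵢ | A·ȳᵢ
rectangular portion | 10800.00 | 45.00 | 60.00 | 486000.00 | 648000.00
triangular portion | 2700.00 | 105.00 | 40.00 | 283500.00 | 108000.00
Σ | 13500.00 |  |  | 769500.00 | 756000.00
x_c = 769500.00 / 13500.00 = 57.00 in
y_c = 756000.00 / 13500.00 = 56.00 in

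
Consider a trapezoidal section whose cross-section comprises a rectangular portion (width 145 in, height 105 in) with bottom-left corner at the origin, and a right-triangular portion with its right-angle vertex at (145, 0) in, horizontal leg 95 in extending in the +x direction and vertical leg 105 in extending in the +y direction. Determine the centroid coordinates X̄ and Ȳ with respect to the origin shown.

X̄ = 98.20 in, Ȳ = 48.18 in

rectangular portion: A = 145 × 105 = 15225.00, centroid at (72.50, 52.50).
triangular portion: A = ½·95·105 = 4987.50, centroid at (176.67, 35.00).
ΣA = 20212.50 in², ΣAX̄ = 1984937.50 in³, ΣAȲ = 973875.00 in³.
X̄ = 1984937.50/20212.50 = 98.20 in; Ȳ = 973875.00/20212.50 = 48.18 in.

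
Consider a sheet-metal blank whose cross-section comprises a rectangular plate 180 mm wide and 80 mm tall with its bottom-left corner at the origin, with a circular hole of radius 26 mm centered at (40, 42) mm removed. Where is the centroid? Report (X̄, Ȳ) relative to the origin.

X̄ = 98.65 mm, Ȳ = 39.65 mm

Part | A | x̄ᵢ | ȳᵢ | A·x̄ᵢ | A·ȳᵢ
plate | 14400.00 | 90.00 | 40.00 | 1296000.00 | 576000.00
hole | -2123.72 | 40.00 | 42.00 | -84948.67 | -89196.10
Σ | 12276.28 |  |  | 1211051.33 | 486803.90
X̄ = 1211051.33 / 12276.28 = 98.65 mm
Ȳ = 486803.90 / 12276.28 = 39.65 mm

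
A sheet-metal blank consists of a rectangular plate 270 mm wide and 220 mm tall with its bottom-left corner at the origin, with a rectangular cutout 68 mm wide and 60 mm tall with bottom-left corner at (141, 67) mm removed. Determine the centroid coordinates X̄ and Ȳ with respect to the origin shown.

Part | A | x̄ᵢ | ȳᵢ | A·x̄ᵢ | A·ȳᵢ
plate | 59400.00 | 135.00 | 110.00 | 8019000.00 | 6534000.00
hole | -4080.00 | 175.00 | 97.00 | -714000.00 | -395760.00
Σ | 55320.00 |  |  | 7305000.00 | 6138240.00
X̄ = 7305000.00 / 55320.00 = 132.05 mm
Ȳ = 6138240.00 / 55320.00 = 110.96 mm

X̄ = 132.05 mm, Ȳ = 110.96 mm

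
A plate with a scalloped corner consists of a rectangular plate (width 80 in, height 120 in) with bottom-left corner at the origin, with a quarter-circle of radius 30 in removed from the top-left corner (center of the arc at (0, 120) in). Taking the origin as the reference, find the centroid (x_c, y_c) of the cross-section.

Part | A | x̄ᵢ | ȳᵢ | A·x̄ᵢ | A·ȳᵢ
plate | 9600.00 | 40.00 | 60.00 | 384000.00 | 576000.00
removed quarter-circle | -706.86 | 12.73 | 107.27 | -9000.00 | -75823.00
Σ | 8893.14 |  |  | 375000.00 | 500177.00
x_c = 375000.00 / 8893.14 = 42.17 in
y_c = 500177.00 / 8893.14 = 56.24 in

x_c = 42.17 in, y_c = 56.24 in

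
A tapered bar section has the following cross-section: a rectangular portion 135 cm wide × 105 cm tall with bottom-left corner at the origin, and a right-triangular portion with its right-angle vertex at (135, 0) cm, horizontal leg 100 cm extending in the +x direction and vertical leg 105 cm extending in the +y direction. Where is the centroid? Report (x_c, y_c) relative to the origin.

rectangular portion: A = 135 × 105 = 14175.00, centroid at (67.50, 52.50).
triangular portion: A = ½·100·105 = 5250.00, centroid at (168.33, 35.00).
ΣA = 19425.00 cm²
ΣAx_c = (14175.00)(67.50) + (5250.00)(168.33) = 1840562.50 cm³
ΣAy_c = (14175.00)(52.50) + (5250.00)(35.00) = 927937.50 cm³
x_c = 1840562.50 / 19425.00 = 94.75 cm
y_c = 927937.50 / 19425.00 = 47.77 cm

x_c = 94.75 cm, y_c = 47.77 cm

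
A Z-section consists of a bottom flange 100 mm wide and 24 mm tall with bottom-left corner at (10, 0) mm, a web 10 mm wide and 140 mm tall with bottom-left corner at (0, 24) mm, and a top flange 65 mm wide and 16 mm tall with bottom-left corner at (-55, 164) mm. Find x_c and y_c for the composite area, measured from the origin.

x_c = 26.36 mm, y_c = 70.10 mm

bottom flange: A = 100 × 24 = 2400.00, centroid at (60.00, 12.00).
web: A = 10 × 140 = 1400.00, centroid at (5.00, 94.00).
top flange: A = 65 × 16 = 1040.00, centroid at (-22.50, 172.00).
ΣA = 4840.00 mm², ΣAx_c = 127600.00 mm³, ΣAy_c = 339280.00 mm³.
x_c = 127600.00/4840.00 = 26.36 mm; y_c = 339280.00/4840.00 = 70.10 mm.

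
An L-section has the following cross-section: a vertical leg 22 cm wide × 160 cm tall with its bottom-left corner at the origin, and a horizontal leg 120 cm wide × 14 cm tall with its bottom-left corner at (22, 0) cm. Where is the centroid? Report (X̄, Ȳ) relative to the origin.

vertical leg: A = 22 × 160 = 3520.00, centroid at (11.00, 80.00).
horizontal leg: A = 120 × 14 = 1680.00, centroid at (82.00, 7.00).
ΣA = 5200.00 cm²
ΣAX̄ = (3520.00)(11.00) + (1680.00)(82.00) = 176480.00 cm³
ΣAȲ = (3520.00)(80.00) + (1680.00)(7.00) = 293360.00 cm³
X̄ = 176480.00 / 5200.00 = 33.94 cm
Ȳ = 293360.00 / 5200.00 = 56.42 cm

X̄ = 33.94 cm, Ȳ = 56.42 cm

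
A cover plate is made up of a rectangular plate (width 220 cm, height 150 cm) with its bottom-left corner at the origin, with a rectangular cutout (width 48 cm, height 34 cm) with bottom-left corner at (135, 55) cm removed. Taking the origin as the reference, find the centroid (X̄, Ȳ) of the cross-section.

plate: A = 220 × 150 = 33000.00, centroid at (110.00, 75.00).
hole: A = −(48 × 34) = -1632.00, centroid at (159.00, 72.00).
ΣA = 31368.00 cm²
ΣAX̄ = (33000.00)(110.00) + (-1632.00)(159.00) = 3370512.00 cm³
ΣAȲ = (33000.00)(75.00) + (-1632.00)(72.00) = 2357496.00 cm³
X̄ = 3370512.00 / 31368.00 = 107.45 cm
Ȳ = 2357496.00 / 31368.00 = 75.16 cm

X̄ = 107.45 cm, Ȳ = 75.16 cm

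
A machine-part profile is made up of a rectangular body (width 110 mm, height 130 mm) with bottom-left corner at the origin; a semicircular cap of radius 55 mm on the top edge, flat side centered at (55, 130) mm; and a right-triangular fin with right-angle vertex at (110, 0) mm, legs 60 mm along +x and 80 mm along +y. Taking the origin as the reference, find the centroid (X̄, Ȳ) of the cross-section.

rectangular body: A = 110 × 130 = 14300.00, centroid at (55.00, 65.00).
semicircular top: A = ½π·55² = 4751.66, centroid at (55.00, 153.34).
triangular fin: A = ½·60·80 = 2400.00, centroid at (130.00, 26.67).
ΣA = 21451.66 mm², ΣAX̄ = 1359841.24 mm³, ΣAȲ = 1722132.32 mm³.
X̄ = 1359841.24/21451.66 = 63.39 mm; Ȳ = 1722132.32/21451.66 = 80.28 mm.

X̄ = 63.39 mm, Ȳ = 80.28 mm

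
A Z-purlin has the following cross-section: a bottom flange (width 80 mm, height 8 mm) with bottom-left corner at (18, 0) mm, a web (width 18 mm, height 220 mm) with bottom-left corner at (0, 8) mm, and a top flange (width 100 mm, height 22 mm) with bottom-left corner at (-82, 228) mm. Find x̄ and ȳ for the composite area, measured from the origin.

x̄ = 0.35 mm, ȳ = 146.42 mm

Part | A | x̄ᵢ | ȳᵢ | A·x̄ᵢ | A·ȳᵢ
bottom flange | 640.00 | 58.00 | 4.00 | 37120.00 | 2560.00
web | 3960.00 | 9.00 | 118.00 | 35640.00 | 467280.00
top flange | 2200.00 | -32.00 | 239.00 | -70400.00 | 525800.00
Σ | 6800.00 |  |  | 2360.00 | 995640.00
x̄ = 2360.00 / 6800.00 = 0.35 mm
ȳ = 995640.00 / 6800.00 = 146.42 mm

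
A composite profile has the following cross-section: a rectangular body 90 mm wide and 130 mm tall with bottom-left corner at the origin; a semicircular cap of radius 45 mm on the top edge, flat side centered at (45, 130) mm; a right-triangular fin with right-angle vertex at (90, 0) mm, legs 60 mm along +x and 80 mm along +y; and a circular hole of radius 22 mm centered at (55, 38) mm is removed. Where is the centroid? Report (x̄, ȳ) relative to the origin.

rectangular body: A = 90 × 130 = 11700.00, centroid at (45.00, 65.00).
semicircular top: A = ½π·45² = 3180.86, centroid at (45.00, 149.10).
triangular fin: A = ½·60·80 = 2400.00, centroid at (110.00, 26.67).
hole: A = −π·22² = -1520.53, centroid at (55.00, 38.00).
ΣA = 15760.33 mm²
ΣAx̄ = (11700.00)(45.00) + (3180.86)(45.00) + (2400.00)(110.00) + (-1520.53)(55.00) = 850009.62 mm³
ΣAȳ = (11700.00)(65.00) + (3180.86)(149.10) + (2400.00)(26.67) + (-1520.53)(38.00) = 1240981.96 mm³
x̄ = 850009.62 / 15760.33 = 53.93 mm
ȳ = 1240981.96 / 15760.33 = 78.74 mm

x̄ = 53.93 mm, ȳ = 78.74 mm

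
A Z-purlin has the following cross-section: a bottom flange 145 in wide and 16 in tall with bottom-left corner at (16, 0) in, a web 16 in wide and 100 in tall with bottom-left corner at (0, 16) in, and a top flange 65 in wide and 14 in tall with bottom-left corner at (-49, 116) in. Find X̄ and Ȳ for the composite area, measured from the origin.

X̄ = 42.05 in, Ȳ = 48.88 in

Part | A | x̄ᵢ | ȳᵢ | A·x̄ᵢ | A·ȳᵢ
bottom flange | 2320.00 | 88.50 | 8.00 | 205320.00 | 18560.00
web | 1600.00 | 8.00 | 66.00 | 12800.00 | 105600.00
top flange | 910.00 | -16.50 | 123.00 | -15015.00 | 111930.00
Σ | 4830.00 |  |  | 203105.00 | 236090.00
X̄ = 203105.00 / 4830.00 = 42.05 in
Ȳ = 236090.00 / 4830.00 = 48.88 in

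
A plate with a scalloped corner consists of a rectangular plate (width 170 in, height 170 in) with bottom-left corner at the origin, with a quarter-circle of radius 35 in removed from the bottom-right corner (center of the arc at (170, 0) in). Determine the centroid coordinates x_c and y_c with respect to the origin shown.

x_c = 82.58 in, y_c = 87.42 in

Part | A | x̄ᵢ | ȳᵢ | A·x̄ᵢ | A·ȳᵢ
plate | 28900.00 | 85.00 | 85.00 | 2456500.00 | 2456500.00
removed quarter-circle | -962.11 | 155.15 | 14.85 | -149267.50 | -14291.67
Σ | 27937.89 |  |  | 2307232.50 | 2442208.33
x_c = 2307232.50 / 27937.89 = 82.58 in
y_c = 2442208.33 / 27937.89 = 87.42 in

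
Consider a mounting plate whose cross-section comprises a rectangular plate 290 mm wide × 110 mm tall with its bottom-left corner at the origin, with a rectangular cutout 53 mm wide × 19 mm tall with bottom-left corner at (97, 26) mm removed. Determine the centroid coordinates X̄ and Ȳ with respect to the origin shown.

X̄ = 145.70 mm, Ȳ = 55.64 mm

Part | A | x̄ᵢ | ȳᵢ | A·x̄ᵢ | A·ȳᵢ
plate | 31900.00 | 145.00 | 55.00 | 4625500.00 | 1754500.00
hole | -1007.00 | 123.50 | 35.50 | -124364.50 | -35748.50
Σ | 30893.00 |  |  | 4501135.50 | 1718751.50
X̄ = 4501135.50 / 30893.00 = 145.70 mm
Ȳ = 1718751.50 / 30893.00 = 55.64 mm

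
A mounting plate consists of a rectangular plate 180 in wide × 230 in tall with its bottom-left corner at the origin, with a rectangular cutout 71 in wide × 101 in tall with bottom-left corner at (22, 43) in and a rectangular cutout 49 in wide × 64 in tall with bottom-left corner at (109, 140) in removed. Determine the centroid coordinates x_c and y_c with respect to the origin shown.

plate: A = 180 × 230 = 41400.00, centroid at (90.00, 115.00).
hole 1: A = −(71 × 101) = -7171.00, centroid at (57.50, 93.50).
hole 2: A = −(49 × 64) = -3136.00, centroid at (133.50, 172.00).
ΣA = 31093.00 in², ΣAx_c = 2895011.50 in³, ΣAy_c = 3551119.50 in³.
x_c = 2895011.50/31093.00 = 93.11 in; y_c = 3551119.50/31093.00 = 114.21 in.

x_c = 93.11 in, y_c = 114.21 in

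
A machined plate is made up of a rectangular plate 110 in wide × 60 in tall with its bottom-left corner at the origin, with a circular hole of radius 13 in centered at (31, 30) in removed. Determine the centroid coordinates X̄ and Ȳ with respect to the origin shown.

plate: A = 110 × 60 = 6600.00, centroid at (55.00, 30.00).
hole: A = −π·13² = -530.93, centroid at (31.00, 30.00).
ΣA = 6069.07 in²
ΣAX̄ = (6600.00)(55.00) + (-530.93)(31.00) = 346541.20 in³
ΣAȲ = (6600.00)(30.00) + (-530.93)(30.00) = 182072.13 in³
X̄ = 346541.20 / 6069.07 = 57.10 in
Ȳ = 182072.13 / 6069.07 = 30.00 in

X̄ = 57.10 in, Ȳ = 30.00 in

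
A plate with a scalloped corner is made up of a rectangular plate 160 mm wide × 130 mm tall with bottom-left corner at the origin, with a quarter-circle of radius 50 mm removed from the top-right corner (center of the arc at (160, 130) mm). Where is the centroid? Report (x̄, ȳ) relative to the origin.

plate: A = 160 × 130 = 20800.00, centroid at (80.00, 65.00).
removed quarter-circle: A = −¼π·50² = -1963.50, centroid at (138.78, 108.78).
ΣA = 18836.50 mm², ΣAx̄ = 1391507.40 mm³, ΣAȳ = 1138412.26 mm³.
x̄ = 1391507.40/18836.50 = 73.87 mm; ȳ = 1138412.26/18836.50 = 60.44 mm.

x̄ = 73.87 mm, ȳ = 60.44 mm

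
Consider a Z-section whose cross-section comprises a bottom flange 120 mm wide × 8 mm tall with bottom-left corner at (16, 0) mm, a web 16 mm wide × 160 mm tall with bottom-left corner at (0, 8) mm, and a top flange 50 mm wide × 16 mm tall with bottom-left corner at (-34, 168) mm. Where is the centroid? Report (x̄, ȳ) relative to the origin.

bottom flange: A = 120 × 8 = 960.00, centroid at (76.00, 4.00).
web: A = 16 × 160 = 2560.00, centroid at (8.00, 88.00).
top flange: A = 50 × 16 = 800.00, centroid at (-9.00, 176.00).
ΣA = 4320.00 mm²
ΣAx̄ = (960.00)(76.00) + (2560.00)(8.00) + (800.00)(-9.00) = 86240.00 mm³
ΣAȳ = (960.00)(4.00) + (2560.00)(88.00) + (800.00)(176.00) = 369920.00 mm³
x̄ = 86240.00 / 4320.00 = 19.96 mm
ȳ = 369920.00 / 4320.00 = 85.63 mm

x̄ = 19.96 mm, ȳ = 85.63 mm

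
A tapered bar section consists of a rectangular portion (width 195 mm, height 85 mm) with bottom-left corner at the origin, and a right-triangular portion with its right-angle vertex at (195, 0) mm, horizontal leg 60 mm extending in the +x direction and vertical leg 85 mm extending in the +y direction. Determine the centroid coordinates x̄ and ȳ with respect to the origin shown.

x̄ = 113.17 mm, ȳ = 40.61 mm

Part | A | x̄ᵢ | ȳᵢ | A·x̄ᵢ | A·ȳᵢ
rectangular portion | 16575.00 | 97.50 | 42.50 | 1616062.50 | 704437.50
triangular portion | 2550.00 | 215.00 | 28.33 | 548250.00 | 72250.00
Σ | 19125.00 |  |  | 2164312.50 | 776687.50
x̄ = 2164312.50 / 19125.00 = 113.17 mm
ȳ = 776687.50 / 19125.00 = 40.61 mm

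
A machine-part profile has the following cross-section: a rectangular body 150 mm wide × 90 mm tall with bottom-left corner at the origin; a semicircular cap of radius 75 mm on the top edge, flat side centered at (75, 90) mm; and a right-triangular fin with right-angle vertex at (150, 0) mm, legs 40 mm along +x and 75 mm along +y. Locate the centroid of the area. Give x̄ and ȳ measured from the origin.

Part | A | x̄ᵢ | ȳᵢ | A·x̄ᵢ | A·ȳᵢ
rectangular body | 13500.00 | 75.00 | 45.00 | 1012500.00 | 607500.00
semicircular top | 8835.73 | 75.00 | 121.83 | 662679.70 | 1076465.64
triangular fin | 1500.00 | 163.33 | 25.00 | 245000.00 | 37500.00
Σ | 23835.73 |  |  | 1920179.70 | 1721465.64
x̄ = 1920179.70 / 23835.73 = 80.56 mm
ȳ = 1721465.64 / 23835.73 = 72.22 mm

x̄ = 80.56 mm, ȳ = 72.22 mm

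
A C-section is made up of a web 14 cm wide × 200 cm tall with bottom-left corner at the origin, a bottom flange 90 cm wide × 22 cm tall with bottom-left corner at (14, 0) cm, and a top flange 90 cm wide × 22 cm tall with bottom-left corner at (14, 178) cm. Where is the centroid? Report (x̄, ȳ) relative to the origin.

x̄ = 37.46 cm, ȳ = 100.00 cm

web: A = 14 × 200 = 2800.00, centroid at (7.00, 100.00).
bottom flange: A = 90 × 22 = 1980.00, centroid at (59.00, 11.00).
top flange: A = 90 × 22 = 1980.00, centroid at (59.00, 189.00).
ΣA = 6760.00 cm², ΣAx̄ = 253240.00 cm³, ΣAȳ = 676000.00 cm³.
x̄ = 253240.00/6760.00 = 37.46 cm; ȳ = 676000.00/6760.00 = 100.00 cm.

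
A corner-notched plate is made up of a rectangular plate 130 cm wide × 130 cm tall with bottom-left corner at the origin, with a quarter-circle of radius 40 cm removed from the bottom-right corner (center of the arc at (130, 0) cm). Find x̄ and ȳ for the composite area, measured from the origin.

Part | A | x̄ᵢ | ȳᵢ | A·x̄ᵢ | A·ȳᵢ
plate | 16900.00 | 65.00 | 65.00 | 1098500.00 | 1098500.00
removed quarter-circle | -1256.64 | 113.02 | 16.98 | -142029.48 | -21333.33
Σ | 15643.36 |  |  | 956470.52 | 1077166.67
x̄ = 956470.52 / 15643.36 = 61.14 cm
ȳ = 1077166.67 / 15643.36 = 68.86 cm

x̄ = 61.14 cm, ȳ = 68.86 cm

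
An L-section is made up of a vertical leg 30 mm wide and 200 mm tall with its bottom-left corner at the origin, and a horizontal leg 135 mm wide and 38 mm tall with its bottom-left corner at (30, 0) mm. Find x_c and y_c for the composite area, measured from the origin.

vertical leg: A = 30 × 200 = 6000.00, centroid at (15.00, 100.00).
horizontal leg: A = 135 × 38 = 5130.00, centroid at (97.50, 19.00).
ΣA = 11130.00 mm², ΣAx_c = 590175.00 mm³, ΣAy_c = 697470.00 mm³.
x_c = 590175.00/11130.00 = 53.03 mm; y_c = 697470.00/11130.00 = 62.67 mm.

x_c = 53.03 mm, y_c = 62.67 mm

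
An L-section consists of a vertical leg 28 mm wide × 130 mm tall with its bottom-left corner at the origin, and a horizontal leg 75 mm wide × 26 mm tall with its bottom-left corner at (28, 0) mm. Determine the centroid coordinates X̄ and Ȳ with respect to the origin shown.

vertical leg: A = 28 × 130 = 3640.00, centroid at (14.00, 65.00).
horizontal leg: A = 75 × 26 = 1950.00, centroid at (65.50, 13.00).
ΣA = 5590.00 mm²
ΣAX̄ = (3640.00)(14.00) + (1950.00)(65.50) = 178685.00 mm³
ΣAȲ = (3640.00)(65.00) + (1950.00)(13.00) = 261950.00 mm³
X̄ = 178685.00 / 5590.00 = 31.97 mm
Ȳ = 261950.00 / 5590.00 = 46.86 mm

X̄ = 31.97 mm, Ȳ = 46.86 mm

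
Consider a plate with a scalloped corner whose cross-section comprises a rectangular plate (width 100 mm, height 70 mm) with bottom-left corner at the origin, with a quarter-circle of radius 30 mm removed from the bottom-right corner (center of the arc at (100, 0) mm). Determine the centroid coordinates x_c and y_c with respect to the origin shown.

plate: A = 100 × 70 = 7000.00, centroid at (50.00, 35.00).
removed quarter-circle: A = −¼π·30² = -706.86, centroid at (87.27, 12.73).
ΣA = 6293.14 mm²
ΣAx_c = (7000.00)(50.00) + (-706.86)(87.27) = 288314.17 mm³
ΣAy_c = (7000.00)(35.00) + (-706.86)(12.73) = 236000.00 mm³
x_c = 288314.17 / 6293.14 = 45.81 mm
y_c = 236000.00 / 6293.14 = 37.50 mm

x_c = 45.81 mm, y_c = 37.50 mm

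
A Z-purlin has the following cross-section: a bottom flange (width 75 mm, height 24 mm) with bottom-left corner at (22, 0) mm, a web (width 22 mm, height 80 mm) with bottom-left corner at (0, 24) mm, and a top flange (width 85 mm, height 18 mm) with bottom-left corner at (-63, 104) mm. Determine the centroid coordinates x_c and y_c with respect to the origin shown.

Part | A | x̄ᵢ | ȳᵢ | A·x̄ᵢ | A·ȳᵢ
bottom flange | 1800.00 | 59.50 | 12.00 | 107100.00 | 21600.00
web | 1760.00 | 11.00 | 64.00 | 19360.00 | 112640.00
top flange | 1530.00 | -20.50 | 113.00 | -31365.00 | 172890.00
Σ | 5090.00 |  |  | 95095.00 | 307130.00
x_c = 95095.00 / 5090.00 = 18.68 mm
y_c = 307130.00 / 5090.00 = 60.34 mm

x_c = 18.68 mm, y_c = 60.34 mm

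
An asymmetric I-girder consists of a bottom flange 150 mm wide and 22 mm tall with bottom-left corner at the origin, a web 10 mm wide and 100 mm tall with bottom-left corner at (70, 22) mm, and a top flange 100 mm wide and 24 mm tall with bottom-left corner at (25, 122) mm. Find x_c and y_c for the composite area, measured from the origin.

bottom flange: A = 150 × 22 = 3300.00, centroid at (75.00, 11.00).
web: A = 10 × 100 = 1000.00, centroid at (75.00, 72.00).
top flange: A = 100 × 24 = 2400.00, centroid at (75.00, 134.00).
ΣA = 6700.00 mm², ΣAx_c = 502500.00 mm³, ΣAy_c = 429900.00 mm³.
x_c = 502500.00/6700.00 = 75.00 mm; y_c = 429900.00/6700.00 = 64.16 mm.

x_c = 75.00 mm, y_c = 64.16 mm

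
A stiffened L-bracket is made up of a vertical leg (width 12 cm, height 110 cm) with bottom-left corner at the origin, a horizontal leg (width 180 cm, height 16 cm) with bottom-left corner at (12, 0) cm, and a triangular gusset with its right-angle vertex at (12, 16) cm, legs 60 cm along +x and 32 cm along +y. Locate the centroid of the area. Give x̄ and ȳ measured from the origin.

x̄ = 64.42 cm, ȳ = 23.50 cm

vertical leg: A = 12 × 110 = 1320.00, centroid at (6.00, 55.00).
horizontal leg: A = 180 × 16 = 2880.00, centroid at (102.00, 8.00).
gusset: A = ½·60·32 = 960.00, centroid at (32.00, 26.67).
ΣA = 5160.00 cm², ΣAx̄ = 332400.00 cm³, ΣAȳ = 121240.00 cm³.
x̄ = 332400.00/5160.00 = 64.42 cm; ȳ = 121240.00/5160.00 = 23.50 cm.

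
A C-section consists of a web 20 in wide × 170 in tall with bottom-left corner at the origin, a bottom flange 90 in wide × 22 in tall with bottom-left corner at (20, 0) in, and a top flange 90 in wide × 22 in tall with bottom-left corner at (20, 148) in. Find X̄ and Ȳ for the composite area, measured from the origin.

X̄ = 39.59 in, Ȳ = 85.00 in

Part | A | x̄ᵢ | ȳᵢ | A·x̄ᵢ | A·ȳᵢ
web | 3400.00 | 10.00 | 85.00 | 34000.00 | 289000.00
bottom flange | 1980.00 | 65.00 | 11.00 | 128700.00 | 21780.00
top flange | 1980.00 | 65.00 | 159.00 | 128700.00 | 314820.00
Σ | 7360.00 |  |  | 291400.00 | 625600.00
X̄ = 291400.00 / 7360.00 = 39.59 in
Ȳ = 625600.00 / 7360.00 = 85.00 in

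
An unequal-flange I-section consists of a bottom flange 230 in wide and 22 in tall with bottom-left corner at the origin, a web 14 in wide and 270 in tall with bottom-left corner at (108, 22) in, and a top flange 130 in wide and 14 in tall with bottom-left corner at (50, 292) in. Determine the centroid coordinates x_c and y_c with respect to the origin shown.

Part | A | x̄ᵢ | ȳᵢ | A·x̄ᵢ | A·ȳᵢ
bottom flange | 5060.00 | 115.00 | 11.00 | 581900.00 | 55660.00
web | 3780.00 | 115.00 | 157.00 | 434700.00 | 593460.00
top flange | 1820.00 | 115.00 | 299.00 | 209300.00 | 544180.00
Σ | 10660.00 |  |  | 1225900.00 | 1193300.00
x_c = 1225900.00 / 10660.00 = 115.00 in
y_c = 1193300.00 / 10660.00 = 111.94 in

x_c = 115.00 in, y_c = 111.94 in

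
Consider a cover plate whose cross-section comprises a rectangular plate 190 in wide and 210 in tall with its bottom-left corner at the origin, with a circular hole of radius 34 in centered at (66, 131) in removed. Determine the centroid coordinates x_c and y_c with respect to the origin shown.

plate: A = 190 × 210 = 39900.00, centroid at (95.00, 105.00).
hole: A = −π·34² = -3631.68, centroid at (66.00, 131.00).
ΣA = 36268.32 in²
ΣAx_c = (39900.00)(95.00) + (-3631.68)(66.00) = 3550809.05 in³
ΣAy_c = (39900.00)(105.00) + (-3631.68)(131.00) = 3713749.77 in³
x_c = 3550809.05 / 36268.32 = 97.90 in
y_c = 3713749.77 / 36268.32 = 102.40 in

x_c = 97.90 in, y_c = 102.40 in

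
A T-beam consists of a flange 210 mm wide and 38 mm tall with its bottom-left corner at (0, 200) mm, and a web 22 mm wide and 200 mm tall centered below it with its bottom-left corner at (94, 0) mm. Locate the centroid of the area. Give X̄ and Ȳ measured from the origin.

web: A = 22 × 200 = 4400.00, centroid at (105.00, 100.00).
flange: A = 210 × 38 = 7980.00, centroid at (105.00, 219.00).
ΣA = 12380.00 mm², ΣAX̄ = 1299900.00 mm³, ΣAȲ = 2187620.00 mm³.
X̄ = 1299900.00/12380.00 = 105.00 mm; Ȳ = 2187620.00/12380.00 = 176.71 mm.

X̄ = 105.00 mm, Ȳ = 176.71 mm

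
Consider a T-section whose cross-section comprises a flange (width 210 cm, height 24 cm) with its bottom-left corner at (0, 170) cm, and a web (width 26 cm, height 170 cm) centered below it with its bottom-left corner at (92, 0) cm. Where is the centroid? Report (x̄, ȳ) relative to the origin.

x̄ = 105.00 cm, ȳ = 136.68 cm

web: A = 26 × 170 = 4420.00, centroid at (105.00, 85.00).
flange: A = 210 × 24 = 5040.00, centroid at (105.00, 182.00).
ΣA = 9460.00 cm², ΣAx̄ = 993300.00 cm³, ΣAȳ = 1292980.00 cm³.
x̄ = 993300.00/9460.00 = 105.00 cm; ȳ = 1292980.00/9460.00 = 136.68 cm.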